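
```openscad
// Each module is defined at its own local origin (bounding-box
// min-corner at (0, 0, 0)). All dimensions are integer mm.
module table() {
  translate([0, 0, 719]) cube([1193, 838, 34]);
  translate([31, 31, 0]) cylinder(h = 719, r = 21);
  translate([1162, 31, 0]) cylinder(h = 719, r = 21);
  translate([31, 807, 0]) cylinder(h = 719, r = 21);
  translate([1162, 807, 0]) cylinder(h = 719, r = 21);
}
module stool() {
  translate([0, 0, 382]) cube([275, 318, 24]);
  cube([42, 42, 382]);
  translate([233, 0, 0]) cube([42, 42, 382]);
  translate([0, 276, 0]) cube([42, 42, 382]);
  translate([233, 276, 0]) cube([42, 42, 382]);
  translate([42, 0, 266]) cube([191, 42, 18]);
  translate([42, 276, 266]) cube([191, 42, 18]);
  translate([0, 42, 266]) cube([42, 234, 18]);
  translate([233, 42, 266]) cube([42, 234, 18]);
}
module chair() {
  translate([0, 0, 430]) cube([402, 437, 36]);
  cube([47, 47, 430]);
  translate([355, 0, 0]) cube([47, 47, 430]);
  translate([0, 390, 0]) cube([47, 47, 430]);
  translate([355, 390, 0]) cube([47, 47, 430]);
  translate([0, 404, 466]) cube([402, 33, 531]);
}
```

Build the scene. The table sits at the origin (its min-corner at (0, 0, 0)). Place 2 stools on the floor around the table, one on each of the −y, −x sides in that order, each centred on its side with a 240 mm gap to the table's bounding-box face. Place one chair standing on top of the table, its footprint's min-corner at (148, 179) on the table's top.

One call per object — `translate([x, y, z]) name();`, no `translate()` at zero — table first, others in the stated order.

table();
translate([459, -558, 0]) stool();
translate([-515, 260, 0]) stool();
translate([148, 179, 753]) chair();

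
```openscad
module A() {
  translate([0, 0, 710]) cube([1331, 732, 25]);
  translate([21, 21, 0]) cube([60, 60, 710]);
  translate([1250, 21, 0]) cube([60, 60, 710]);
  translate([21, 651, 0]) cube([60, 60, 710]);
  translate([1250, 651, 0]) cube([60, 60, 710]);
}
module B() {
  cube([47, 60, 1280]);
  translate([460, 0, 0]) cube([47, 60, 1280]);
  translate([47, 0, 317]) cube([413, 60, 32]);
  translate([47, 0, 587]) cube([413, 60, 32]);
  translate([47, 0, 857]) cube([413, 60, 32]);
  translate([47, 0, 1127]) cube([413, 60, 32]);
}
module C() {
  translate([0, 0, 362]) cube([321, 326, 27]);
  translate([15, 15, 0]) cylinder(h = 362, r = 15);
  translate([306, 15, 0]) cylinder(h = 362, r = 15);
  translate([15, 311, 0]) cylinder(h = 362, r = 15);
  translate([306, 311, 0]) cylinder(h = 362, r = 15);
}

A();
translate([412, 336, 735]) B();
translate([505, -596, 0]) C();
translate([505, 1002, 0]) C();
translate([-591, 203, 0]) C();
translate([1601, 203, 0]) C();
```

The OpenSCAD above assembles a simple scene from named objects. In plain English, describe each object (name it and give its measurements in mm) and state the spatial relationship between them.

A is a table with a 1331×732 mm rectangular top, 25 mm thick, top surface at z = 735 mm, supported by four 60×60 mm square legs, each inset 21 mm from the nearest pair of top edges, running from the floor.

B is a wooden ladder with two side rails of 47×60 mm section and 1280 mm height, set 507 mm apart overall. Between them run 4 rectangular rungs (60 mm deep, 32 mm thick), front faces flush with the rails' −y face. The bottom of the first rung is 317 mm above the floor and each subsequent rung is 270 mm higher than the one below.

C is a simple wooden stool: a rectangular seat 321 mm (x) by 326 mm (y), 27 mm thick, top face at z = 389 mm, on four round legs, each 30 mm in diameter. The legs rest on z = 0, each leg's axis is inset half a diameter from the nearest pair of seat edges (so the leg's bounding box is flush with the corner).

The ladder is on top of the table, centred. Four stools sit around the table at the −y, +y, −x, +x sides.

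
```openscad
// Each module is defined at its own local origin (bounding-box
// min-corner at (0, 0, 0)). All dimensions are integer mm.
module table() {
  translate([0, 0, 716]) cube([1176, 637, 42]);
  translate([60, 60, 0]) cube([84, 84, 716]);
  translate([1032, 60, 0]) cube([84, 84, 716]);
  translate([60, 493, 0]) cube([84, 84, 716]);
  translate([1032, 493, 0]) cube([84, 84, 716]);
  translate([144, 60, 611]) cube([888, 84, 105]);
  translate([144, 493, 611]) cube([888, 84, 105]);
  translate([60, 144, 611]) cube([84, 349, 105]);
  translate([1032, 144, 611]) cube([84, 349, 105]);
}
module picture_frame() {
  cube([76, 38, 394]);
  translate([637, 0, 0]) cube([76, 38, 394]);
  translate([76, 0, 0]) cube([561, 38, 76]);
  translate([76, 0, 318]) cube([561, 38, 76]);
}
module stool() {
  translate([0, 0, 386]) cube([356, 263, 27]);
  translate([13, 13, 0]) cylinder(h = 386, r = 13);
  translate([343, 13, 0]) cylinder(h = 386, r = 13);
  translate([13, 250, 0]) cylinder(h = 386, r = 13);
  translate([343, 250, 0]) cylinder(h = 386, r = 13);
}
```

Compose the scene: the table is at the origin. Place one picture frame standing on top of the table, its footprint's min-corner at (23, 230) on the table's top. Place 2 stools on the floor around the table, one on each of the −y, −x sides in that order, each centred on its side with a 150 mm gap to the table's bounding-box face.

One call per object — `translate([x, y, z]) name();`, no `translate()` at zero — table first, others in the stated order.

table();
translate([23, 230, 758]) picture_frame();
translate([410, -413, 0]) stool();
translate([-506, 187, 0]) stool();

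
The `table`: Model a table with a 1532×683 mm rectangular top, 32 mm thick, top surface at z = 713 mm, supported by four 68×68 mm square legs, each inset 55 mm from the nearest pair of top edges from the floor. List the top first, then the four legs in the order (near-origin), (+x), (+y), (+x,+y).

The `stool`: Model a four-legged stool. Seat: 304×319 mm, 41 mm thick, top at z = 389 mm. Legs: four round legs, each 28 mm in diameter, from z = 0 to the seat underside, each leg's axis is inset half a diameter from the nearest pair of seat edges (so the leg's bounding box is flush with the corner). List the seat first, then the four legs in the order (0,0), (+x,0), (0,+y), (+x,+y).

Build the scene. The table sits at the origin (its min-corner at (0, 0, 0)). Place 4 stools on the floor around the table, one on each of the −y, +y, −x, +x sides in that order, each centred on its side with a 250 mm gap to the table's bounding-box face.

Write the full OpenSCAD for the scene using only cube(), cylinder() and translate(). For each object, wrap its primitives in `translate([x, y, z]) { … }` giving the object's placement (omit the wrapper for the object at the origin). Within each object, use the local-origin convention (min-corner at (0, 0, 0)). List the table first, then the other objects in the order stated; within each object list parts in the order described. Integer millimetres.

translate([0, 0, 681]) cube([1532, 683, 32]);
translate([55, 55, 0]) cube([68, 68, 681]);
translate([1409, 55, 0]) cube([68, 68, 681]);
translate([55, 560, 0]) cube([68, 68, 681]);
translate([1409, 560, 0]) cube([68, 68, 681]);
translate([614, -569, 0]) {
  translate([0, 0, 348]) cube([304, 319, 41]);
  translate([14, 14, 0]) cylinder(h = 348, r = 14);
  translate([290, 14, 0]) cylinder(h = 348, r = 14);
  translate([14, 305, 0]) cylinder(h = 348, r = 14);
  translate([290, 305, 0]) cylinder(h = 348, r = 14);
}
translate([614, 933, 0]) {
  translate([0, 0, 348]) cube([304, 319, 41]);
  translate([14, 14, 0]) cylinder(h = 348, r = 14);
  translate([290, 14, 0]) cylinder(h = 348, r = 14);
  translate([14, 305, 0]) cylinder(h = 348, r = 14);
  translate([290, 305, 0]) cylinder(h = 348, r = 14);
}
translate([-554, 182, 0]) {
  translate([0, 0, 348]) cube([304, 319, 41]);
  translate([14, 14, 0]) cylinder(h = 348, r = 14);
  translate([290, 14, 0]) cylinder(h = 348, r = 14);
  translate([14, 305, 0]) cylinder(h = 348, r = 14);
  translate([290, 305, 0]) cylinder(h = 348, r = 14);
}
translate([1782, 182, 0]) {
  translate([0, 0, 348]) cube([304, 319, 41]);
  translate([14, 14, 0]) cylinder(h = 348, r = 14);
  translate([290, 14, 0]) cylinder(h = 348, r = 14);
  translate([14, 305, 0]) cylinder(h = 348, r = 14);
  translate([290, 305, 0]) cylinder(h = 348, r = 14);
}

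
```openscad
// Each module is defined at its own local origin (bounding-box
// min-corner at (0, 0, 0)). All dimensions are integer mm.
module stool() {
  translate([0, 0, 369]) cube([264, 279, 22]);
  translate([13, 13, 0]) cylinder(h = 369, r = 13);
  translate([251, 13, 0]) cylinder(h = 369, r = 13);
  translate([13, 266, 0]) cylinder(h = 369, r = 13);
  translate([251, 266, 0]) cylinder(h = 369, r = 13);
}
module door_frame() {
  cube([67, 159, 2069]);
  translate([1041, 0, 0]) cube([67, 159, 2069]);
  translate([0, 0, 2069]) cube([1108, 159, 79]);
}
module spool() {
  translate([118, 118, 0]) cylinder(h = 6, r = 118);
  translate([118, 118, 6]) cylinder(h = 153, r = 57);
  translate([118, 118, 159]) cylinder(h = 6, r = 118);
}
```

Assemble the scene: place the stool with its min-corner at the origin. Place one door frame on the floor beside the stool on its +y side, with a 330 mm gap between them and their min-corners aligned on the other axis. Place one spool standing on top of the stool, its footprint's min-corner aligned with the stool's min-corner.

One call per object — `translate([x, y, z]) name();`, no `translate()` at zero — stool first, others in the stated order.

stool();
translate([0, 609, 0]) door_frame();
translate([0, 0, 391]) spool();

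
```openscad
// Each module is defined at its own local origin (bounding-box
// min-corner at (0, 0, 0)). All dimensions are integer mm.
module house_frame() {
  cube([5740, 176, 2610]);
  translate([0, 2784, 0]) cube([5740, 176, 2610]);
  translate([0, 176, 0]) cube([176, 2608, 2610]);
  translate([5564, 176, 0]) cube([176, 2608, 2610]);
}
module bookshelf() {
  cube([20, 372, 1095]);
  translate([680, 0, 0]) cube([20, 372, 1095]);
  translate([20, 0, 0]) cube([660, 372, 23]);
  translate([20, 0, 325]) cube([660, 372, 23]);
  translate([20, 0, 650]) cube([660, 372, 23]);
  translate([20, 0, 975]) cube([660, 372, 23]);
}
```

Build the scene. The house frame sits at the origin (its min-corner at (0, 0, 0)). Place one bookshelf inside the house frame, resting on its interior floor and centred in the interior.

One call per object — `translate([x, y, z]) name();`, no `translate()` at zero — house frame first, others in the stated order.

house_frame();
translate([2520, 1294, 0]) bookshelf();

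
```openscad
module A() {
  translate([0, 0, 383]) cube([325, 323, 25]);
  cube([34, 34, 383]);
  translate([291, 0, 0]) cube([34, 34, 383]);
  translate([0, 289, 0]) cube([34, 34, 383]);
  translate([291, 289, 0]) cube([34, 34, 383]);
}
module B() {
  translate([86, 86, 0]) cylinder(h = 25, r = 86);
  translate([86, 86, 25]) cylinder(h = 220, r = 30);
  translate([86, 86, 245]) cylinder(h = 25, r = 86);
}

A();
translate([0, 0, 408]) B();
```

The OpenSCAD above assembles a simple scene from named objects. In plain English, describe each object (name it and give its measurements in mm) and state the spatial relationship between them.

A is a four-legged stool. The seat is 325×323 mm, 25 mm thick, top at z = 408 mm. It stands on four square legs, each 34×34 mm in cross-section, from z = 0 to the seat underside, each flush with a corner of the seat.

B is a spool: two coaxial disc flanges of radius 86 mm and thickness 25 mm, joined by a core cylinder of radius 30 mm and height 220 mm. The lower flange rests on z = 0 and the three cylinders share a vertical axis.

The spool is on top of the stool.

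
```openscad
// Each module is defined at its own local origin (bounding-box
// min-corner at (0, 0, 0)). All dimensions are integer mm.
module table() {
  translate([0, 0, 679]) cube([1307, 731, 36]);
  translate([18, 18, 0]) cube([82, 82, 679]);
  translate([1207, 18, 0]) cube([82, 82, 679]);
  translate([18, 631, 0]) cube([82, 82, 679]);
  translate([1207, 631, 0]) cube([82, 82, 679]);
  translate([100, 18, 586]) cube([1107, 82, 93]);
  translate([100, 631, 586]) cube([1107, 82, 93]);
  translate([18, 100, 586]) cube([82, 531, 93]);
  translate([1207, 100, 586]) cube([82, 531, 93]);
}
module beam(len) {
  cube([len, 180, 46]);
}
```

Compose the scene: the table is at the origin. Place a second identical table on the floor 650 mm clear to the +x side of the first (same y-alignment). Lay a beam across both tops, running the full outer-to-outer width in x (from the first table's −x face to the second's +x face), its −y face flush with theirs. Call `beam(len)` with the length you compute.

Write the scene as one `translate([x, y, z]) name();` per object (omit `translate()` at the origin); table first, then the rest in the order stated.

table();
translate([1957, 0, 0]) table();
translate([0, 0, 715]) beam(3264);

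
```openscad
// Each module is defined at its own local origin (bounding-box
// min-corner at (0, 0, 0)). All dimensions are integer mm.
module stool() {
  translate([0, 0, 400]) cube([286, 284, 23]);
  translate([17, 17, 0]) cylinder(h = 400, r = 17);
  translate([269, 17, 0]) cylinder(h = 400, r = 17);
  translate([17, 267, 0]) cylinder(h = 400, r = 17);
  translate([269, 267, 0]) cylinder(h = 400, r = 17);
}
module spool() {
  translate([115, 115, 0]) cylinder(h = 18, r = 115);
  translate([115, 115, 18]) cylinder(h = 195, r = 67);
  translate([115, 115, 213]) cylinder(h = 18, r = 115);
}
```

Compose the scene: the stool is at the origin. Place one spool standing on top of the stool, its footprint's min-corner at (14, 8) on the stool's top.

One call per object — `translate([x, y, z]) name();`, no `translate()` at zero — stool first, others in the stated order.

stool();
translate([14, 8, 423]) spool();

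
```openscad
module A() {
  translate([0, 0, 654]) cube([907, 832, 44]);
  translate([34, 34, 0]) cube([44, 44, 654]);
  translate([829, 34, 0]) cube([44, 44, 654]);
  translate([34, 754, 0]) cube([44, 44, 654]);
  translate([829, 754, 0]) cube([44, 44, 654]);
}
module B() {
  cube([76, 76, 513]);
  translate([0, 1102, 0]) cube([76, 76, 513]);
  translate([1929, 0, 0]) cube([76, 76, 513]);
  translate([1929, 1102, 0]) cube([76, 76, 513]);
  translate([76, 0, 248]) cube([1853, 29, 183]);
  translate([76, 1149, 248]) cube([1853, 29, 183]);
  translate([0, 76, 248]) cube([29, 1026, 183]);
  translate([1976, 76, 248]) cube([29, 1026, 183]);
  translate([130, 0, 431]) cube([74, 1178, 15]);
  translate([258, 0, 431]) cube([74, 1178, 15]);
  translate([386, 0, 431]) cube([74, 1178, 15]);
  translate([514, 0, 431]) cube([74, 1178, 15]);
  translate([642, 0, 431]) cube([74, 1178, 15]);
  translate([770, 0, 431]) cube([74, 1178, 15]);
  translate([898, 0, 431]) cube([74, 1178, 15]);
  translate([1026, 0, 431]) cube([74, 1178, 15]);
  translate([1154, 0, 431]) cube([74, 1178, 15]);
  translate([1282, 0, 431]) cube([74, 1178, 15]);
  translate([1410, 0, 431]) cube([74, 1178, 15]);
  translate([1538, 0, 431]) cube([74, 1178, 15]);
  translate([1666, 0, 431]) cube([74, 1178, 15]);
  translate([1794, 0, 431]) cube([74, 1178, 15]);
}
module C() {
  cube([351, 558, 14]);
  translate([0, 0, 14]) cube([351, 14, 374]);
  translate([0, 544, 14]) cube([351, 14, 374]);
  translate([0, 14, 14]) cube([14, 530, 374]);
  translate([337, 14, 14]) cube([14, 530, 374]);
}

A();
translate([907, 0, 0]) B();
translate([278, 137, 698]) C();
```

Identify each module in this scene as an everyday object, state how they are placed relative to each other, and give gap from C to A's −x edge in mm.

The open box's min-x is at 278; the table's min-x is 0; gap = 278 mm.

A is a table. B is a bed frame. C is an open box. The bed frame is against the table's +x side, with their −y faces flush. The open box is on top of the table, centred. The gap from the open box to the table's −x edge is 278 mm.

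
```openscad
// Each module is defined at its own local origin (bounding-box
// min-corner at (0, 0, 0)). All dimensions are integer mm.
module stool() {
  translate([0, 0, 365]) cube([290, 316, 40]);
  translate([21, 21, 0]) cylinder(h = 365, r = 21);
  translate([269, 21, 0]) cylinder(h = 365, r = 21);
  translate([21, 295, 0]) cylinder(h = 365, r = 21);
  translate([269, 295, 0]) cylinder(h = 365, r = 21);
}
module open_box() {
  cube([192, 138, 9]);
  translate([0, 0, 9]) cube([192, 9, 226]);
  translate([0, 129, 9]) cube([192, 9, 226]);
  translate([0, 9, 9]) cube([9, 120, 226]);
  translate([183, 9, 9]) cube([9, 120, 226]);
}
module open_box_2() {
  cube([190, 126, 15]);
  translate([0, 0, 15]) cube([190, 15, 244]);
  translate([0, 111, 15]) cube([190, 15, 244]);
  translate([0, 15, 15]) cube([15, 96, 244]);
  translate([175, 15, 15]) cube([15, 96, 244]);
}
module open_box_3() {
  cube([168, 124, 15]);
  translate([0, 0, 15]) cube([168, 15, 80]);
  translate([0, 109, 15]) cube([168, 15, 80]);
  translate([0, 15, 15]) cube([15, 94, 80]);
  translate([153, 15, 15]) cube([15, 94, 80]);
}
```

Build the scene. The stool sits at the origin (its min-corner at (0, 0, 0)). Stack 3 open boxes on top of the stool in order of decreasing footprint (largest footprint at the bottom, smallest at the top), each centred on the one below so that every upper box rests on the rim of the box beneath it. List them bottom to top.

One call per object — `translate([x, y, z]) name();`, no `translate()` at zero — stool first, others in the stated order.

stool();
translate([49, 89, 405]) open_box();
translate([50, 95, 640]) open_box_2();
translate([61, 96, 899]) open_box_3();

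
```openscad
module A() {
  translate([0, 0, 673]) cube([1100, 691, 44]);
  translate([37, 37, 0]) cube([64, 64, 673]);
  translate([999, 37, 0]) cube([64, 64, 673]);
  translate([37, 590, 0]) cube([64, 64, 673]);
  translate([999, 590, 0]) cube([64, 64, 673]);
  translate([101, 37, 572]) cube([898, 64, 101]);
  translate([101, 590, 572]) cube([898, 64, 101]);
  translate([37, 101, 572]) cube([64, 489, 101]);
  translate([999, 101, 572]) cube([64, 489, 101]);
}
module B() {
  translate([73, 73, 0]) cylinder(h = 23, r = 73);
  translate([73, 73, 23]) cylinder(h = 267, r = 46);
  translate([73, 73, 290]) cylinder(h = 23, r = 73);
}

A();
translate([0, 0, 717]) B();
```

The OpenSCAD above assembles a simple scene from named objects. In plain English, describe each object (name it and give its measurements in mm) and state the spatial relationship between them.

A is a table: top 1100 mm (x) × 691 mm (y), 44 mm thick, upper face at z = 717 mm, on four 64×64 mm square legs, each inset 37 mm from the nearest pair of top edges, running from z = 0 to the bottom of the top. Four apron rails, 64 mm thick and 101 mm tall, run between adjacent legs with their top edges flush with the underside of the top and their outer faces flush with the legs' outer faces.

B is a spool: two coaxial disc flanges of radius 73 mm and thickness 23 mm, joined by a core cylinder of radius 46 mm and height 267 mm. The lower flange rests on z = 0 and the three cylinders share a vertical axis.

The spool is on top of the table.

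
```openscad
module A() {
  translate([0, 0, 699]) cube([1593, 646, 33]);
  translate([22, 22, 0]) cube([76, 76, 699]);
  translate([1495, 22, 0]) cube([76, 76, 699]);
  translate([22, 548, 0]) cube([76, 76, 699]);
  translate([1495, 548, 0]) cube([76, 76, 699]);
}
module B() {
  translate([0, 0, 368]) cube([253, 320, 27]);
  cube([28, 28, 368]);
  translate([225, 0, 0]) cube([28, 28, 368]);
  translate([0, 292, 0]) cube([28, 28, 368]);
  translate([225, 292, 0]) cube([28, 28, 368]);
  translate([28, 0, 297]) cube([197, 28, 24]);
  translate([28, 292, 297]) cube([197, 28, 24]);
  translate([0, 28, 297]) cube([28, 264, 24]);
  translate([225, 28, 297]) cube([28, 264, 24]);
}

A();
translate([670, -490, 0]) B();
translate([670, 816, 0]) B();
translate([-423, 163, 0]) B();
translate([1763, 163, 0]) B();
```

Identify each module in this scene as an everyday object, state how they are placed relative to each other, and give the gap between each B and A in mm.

A is a table. B is a stool. Four stools sit around the table at the −y, +y, −x, +x sides. The gap between each stool and the table is 170 mm.

Each stool's nearest face is 170 mm from the table's bounding box.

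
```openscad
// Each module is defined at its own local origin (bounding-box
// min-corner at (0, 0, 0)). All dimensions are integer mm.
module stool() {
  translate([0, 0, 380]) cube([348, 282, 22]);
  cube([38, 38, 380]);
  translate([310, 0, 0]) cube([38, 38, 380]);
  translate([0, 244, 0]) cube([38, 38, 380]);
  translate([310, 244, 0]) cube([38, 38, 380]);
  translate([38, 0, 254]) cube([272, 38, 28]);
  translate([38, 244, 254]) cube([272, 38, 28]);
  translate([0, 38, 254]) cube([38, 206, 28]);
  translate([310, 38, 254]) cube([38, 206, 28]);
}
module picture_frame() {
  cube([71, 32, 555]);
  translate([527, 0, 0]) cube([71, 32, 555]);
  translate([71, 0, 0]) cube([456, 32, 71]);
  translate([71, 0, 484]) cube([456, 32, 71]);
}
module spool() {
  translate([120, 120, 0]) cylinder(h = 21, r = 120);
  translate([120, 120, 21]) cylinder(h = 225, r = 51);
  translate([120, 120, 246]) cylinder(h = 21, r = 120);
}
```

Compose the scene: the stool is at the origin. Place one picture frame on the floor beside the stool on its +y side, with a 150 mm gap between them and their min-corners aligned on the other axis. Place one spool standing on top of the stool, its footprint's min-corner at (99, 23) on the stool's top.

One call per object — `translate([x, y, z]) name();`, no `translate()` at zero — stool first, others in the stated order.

stool();
translate([0, 432, 0]) picture_frame();
translate([99, 23, 402]) spool();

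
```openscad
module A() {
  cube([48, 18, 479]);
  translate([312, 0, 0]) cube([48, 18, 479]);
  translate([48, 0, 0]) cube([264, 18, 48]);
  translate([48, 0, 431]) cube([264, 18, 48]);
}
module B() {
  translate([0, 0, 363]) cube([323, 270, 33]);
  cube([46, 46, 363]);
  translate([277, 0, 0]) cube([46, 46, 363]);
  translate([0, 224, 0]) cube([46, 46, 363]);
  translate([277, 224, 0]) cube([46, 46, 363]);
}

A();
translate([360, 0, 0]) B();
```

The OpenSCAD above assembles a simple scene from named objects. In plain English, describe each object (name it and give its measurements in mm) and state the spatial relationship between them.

A is a picture frame with a 264×383 mm rectangular opening (x by z) and a uniform 48 mm border on every side. Frame depth is 18 mm along y. It is built from two vertical stiles running the full outside height and two horizontal rails spanning the gap between the stiles.

B is a four-legged stool. The seat is 323×270 mm, 33 mm thick, top at z = 396 mm. It stands on four square legs, each 46×46 mm in cross-section, from z = 0 to the seat underside, each flush with a corner of the seat.

The stool is against the picture frame's +x side, with their −y faces flush.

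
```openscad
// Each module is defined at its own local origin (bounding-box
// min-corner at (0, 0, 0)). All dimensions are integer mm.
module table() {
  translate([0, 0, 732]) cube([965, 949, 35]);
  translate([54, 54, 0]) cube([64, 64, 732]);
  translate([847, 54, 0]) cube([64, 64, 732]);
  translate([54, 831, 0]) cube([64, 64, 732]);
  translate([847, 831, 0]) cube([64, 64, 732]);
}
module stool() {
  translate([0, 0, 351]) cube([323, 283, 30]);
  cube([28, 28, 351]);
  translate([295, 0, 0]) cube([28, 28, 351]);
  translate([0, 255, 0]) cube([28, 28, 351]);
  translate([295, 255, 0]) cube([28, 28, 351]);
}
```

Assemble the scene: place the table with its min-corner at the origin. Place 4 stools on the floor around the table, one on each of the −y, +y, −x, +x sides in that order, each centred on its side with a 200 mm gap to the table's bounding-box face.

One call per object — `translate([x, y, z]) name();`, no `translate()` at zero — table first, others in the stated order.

table();
translate([321, -483, 0]) stool();
translate([321, 1149, 0]) stool();
translate([-523, 333, 0]) stool();
translate([1165, 333, 0]) stool();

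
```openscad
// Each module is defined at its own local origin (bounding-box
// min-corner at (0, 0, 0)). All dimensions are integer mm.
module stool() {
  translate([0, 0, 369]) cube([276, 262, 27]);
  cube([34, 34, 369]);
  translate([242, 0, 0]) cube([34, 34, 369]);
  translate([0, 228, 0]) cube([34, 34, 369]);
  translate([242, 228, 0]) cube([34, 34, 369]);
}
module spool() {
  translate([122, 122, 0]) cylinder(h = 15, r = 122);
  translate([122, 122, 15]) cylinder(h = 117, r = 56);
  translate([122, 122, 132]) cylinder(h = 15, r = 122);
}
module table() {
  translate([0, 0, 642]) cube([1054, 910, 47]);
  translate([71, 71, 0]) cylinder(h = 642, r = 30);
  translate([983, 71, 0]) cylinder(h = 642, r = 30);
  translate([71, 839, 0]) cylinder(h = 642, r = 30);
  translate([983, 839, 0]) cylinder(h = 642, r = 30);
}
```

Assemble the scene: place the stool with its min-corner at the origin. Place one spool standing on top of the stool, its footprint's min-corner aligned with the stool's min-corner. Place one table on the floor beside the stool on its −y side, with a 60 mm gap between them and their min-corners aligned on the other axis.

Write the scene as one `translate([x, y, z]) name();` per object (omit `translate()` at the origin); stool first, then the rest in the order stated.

stool();
translate([0, 0, 396]) spool();
translate([0, -970, 0]) table();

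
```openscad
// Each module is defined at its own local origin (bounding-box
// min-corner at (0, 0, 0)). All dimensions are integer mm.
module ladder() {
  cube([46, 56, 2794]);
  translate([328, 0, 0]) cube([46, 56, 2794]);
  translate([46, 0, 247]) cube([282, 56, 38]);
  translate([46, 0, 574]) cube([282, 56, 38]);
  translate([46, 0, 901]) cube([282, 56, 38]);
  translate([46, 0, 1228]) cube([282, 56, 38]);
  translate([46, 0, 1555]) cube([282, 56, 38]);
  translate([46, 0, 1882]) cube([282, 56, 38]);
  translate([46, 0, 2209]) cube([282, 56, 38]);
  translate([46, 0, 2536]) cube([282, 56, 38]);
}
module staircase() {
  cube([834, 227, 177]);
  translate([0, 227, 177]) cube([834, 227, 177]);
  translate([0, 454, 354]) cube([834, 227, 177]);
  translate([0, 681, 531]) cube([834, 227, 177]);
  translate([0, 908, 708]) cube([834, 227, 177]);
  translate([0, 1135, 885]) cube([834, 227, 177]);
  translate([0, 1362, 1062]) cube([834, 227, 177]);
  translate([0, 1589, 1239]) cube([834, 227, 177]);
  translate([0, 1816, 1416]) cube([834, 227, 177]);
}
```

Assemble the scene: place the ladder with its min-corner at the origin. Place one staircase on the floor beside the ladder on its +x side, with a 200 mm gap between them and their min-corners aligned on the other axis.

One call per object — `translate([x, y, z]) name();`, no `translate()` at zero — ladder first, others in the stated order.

ladder();
translate([574, 0, 0]) staircase();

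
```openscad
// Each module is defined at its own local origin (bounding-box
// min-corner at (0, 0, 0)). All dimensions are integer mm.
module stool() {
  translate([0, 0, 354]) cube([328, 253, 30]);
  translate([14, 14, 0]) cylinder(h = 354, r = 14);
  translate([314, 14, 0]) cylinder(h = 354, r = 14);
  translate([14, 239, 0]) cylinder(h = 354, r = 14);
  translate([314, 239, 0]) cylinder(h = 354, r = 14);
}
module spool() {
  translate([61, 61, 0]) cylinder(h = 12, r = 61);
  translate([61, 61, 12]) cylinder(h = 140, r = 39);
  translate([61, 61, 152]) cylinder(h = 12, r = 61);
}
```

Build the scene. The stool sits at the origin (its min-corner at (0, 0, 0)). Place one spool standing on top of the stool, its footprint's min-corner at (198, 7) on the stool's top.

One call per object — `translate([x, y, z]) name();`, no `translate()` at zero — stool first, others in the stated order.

stool();
translate([198, 7, 384]) spool();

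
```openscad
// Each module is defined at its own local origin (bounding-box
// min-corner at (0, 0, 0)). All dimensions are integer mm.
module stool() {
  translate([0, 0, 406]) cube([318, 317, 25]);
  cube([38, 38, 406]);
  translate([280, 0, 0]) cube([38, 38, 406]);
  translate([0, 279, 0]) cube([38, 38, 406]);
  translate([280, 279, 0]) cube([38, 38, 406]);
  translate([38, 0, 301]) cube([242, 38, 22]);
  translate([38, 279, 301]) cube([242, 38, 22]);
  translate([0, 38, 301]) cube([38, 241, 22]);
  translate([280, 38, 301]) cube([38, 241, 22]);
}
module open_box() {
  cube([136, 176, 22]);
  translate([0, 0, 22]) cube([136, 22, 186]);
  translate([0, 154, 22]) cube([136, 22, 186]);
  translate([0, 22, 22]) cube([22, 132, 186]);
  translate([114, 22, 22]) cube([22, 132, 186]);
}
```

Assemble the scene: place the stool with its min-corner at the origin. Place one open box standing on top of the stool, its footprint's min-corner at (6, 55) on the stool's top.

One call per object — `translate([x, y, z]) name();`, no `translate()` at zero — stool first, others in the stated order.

stool();
translate([6, 55, 431]) open_box();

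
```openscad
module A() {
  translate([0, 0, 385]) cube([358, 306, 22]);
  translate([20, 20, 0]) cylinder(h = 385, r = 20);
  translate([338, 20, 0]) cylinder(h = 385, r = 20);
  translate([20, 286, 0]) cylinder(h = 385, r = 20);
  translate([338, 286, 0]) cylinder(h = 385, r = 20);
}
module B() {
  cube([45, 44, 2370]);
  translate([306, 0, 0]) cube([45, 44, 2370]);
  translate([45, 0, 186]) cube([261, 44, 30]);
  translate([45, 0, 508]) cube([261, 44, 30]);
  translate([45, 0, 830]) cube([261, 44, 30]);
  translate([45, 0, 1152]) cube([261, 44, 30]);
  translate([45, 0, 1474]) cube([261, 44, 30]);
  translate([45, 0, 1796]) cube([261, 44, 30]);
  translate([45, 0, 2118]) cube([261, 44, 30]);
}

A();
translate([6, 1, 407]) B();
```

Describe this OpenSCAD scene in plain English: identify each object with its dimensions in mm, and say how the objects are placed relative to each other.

A is a simple wooden stool: a rectangular seat 358 mm (x) by 306 mm (y), 22 mm thick, top face at z = 407 mm, on four round legs, each 40 mm in diameter. The legs rest on z = 0, each leg's axis is inset half a diameter from the nearest pair of seat edges (so the leg's bounding box is flush with the corner).

B is a straight ladder. Two 45×44 mm vertical rails, 2370 mm tall, stand 351 mm apart (outside-to-outside) with their front faces coplanar on the −y side. 7 rungs, each 44 mm deep and 30 mm tall, span between the inner faces of the rails, front faces flush with the rails. The lowest rung's underside is at z = 186 mm and rungs are spaced 322 mm apart (underside to underside).

The ladder is on top of the stool.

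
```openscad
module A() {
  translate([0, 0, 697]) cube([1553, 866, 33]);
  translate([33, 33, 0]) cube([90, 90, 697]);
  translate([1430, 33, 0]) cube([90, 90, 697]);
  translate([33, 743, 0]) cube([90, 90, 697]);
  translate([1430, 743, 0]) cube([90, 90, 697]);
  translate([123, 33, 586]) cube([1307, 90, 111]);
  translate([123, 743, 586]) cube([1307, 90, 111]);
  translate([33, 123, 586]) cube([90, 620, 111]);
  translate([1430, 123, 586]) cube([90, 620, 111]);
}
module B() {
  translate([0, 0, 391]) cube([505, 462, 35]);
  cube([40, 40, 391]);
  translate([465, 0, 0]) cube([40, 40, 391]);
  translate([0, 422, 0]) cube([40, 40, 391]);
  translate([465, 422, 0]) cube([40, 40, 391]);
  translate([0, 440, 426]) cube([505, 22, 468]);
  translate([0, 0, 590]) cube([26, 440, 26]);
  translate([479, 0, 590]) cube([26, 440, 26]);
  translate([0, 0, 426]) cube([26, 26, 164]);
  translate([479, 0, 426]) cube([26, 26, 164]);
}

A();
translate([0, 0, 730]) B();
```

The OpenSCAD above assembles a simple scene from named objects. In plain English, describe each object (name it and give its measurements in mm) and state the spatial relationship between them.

A is a rectangular dining table. The top is 1553×866×33 mm with its upper surface at z = 730 mm. It stands on four 90×90 mm square legs, each inset 33 mm from the nearest pair of top edges, running from the floor to the underside of the top. Four apron rails, 90 mm thick and 111 mm tall, run between adjacent legs with their top edges flush with the underside of the top and their outer faces flush with the legs' outer faces.

B is a chair. The seat is a 505×462×35 mm slab with its top at z = 426 mm, on four 40×40 mm corner legs (flush with the seat edges, standing on z = 0). A flat backrest 22 mm thick, 468 mm tall, spans the full seat width and rises from the seat top along its +y edge, rear face flush with the rear of the seat. Two armrests of 26×26 mm section run along each side from the seat's front edge to the front of the backrest, top faces 190 mm above the seat top and outer faces flush with the seat's x-edges; a 26×26 mm post under the front of each armrest stands on the seat at the front corner.

The chair is on top of the table.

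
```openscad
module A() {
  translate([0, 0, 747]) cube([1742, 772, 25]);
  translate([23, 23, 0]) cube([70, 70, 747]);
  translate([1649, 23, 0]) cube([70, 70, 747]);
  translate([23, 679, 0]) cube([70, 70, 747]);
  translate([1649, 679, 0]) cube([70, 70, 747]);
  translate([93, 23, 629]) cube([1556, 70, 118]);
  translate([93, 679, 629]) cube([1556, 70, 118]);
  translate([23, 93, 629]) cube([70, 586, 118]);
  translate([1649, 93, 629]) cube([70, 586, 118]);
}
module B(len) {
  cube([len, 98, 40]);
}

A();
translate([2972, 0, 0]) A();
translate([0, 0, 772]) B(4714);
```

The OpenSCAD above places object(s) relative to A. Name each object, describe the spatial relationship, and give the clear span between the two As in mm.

Second table starts at x = 2972; first ends at x = 1742; clear span = 2972 − 1742 = 1230 mm.

A is a table. B is a beam. A beam spans the tops of two tables. The clear span between the two tables is 1230 mm.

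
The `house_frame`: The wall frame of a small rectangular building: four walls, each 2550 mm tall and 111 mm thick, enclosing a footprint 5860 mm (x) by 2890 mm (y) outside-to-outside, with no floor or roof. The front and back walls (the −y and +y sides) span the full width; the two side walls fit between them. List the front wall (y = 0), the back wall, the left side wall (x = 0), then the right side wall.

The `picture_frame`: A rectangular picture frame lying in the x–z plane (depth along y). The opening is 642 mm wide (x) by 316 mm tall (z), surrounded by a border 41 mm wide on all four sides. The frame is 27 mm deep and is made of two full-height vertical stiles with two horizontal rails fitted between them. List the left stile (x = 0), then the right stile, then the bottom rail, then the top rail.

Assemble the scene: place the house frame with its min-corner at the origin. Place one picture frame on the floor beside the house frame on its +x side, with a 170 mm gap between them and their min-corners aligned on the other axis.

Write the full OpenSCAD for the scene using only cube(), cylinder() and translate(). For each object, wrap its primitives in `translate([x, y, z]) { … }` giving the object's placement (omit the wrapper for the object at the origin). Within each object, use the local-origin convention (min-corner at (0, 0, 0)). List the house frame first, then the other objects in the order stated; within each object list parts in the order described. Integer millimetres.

cube([5860, 111, 2550]);
translate([0, 2779, 0]) cube([5860, 111, 2550]);
translate([0, 111, 0]) cube([111, 2668, 2550]);
translate([5749, 111, 0]) cube([111, 2668, 2550]);
translate([6030, 0, 0]) {
  cube([41, 27, 398]);
  translate([683, 0, 0]) cube([41, 27, 398]);
  translate([41, 0, 0]) cube([642, 27, 41]);
  translate([41, 0, 357]) cube([642, 27, 41]);
}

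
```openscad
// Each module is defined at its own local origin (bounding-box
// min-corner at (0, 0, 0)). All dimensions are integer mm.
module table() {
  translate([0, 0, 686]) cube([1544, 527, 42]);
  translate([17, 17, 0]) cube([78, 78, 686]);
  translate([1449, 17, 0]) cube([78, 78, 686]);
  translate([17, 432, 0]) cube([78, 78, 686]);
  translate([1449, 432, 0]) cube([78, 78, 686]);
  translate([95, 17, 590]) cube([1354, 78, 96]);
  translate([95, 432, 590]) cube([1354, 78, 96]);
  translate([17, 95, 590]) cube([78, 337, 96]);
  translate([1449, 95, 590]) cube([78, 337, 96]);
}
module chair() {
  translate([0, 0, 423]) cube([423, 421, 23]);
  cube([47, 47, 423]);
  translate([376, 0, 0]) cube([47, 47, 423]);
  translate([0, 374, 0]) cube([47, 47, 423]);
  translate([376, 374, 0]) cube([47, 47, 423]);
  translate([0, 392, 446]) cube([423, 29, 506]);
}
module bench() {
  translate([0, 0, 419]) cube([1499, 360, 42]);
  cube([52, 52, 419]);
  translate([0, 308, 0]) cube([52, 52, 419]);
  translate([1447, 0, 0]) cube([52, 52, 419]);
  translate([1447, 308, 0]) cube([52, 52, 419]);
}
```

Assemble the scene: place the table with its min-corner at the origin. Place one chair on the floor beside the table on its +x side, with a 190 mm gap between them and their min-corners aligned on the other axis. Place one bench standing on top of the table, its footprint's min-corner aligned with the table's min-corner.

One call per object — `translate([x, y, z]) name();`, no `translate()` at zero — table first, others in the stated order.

table();
translate([1734, 0, 0]) chair();
translate([0, 0, 728]) bench();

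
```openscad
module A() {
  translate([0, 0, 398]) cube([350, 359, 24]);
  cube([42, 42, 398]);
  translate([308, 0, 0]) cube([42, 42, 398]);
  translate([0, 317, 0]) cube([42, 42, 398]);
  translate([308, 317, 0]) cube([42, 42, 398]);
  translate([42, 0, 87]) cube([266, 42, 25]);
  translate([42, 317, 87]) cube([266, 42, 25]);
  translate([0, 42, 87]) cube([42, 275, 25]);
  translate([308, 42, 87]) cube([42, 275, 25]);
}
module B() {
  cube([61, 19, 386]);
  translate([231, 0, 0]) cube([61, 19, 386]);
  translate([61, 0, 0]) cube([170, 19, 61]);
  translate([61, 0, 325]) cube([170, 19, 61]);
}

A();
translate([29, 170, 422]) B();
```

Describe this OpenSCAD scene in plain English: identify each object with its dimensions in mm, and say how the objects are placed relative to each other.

A is a four-legged stool. The seat is 350×359 mm, 24 mm thick, top at z = 422 mm. It stands on four square legs, each 42×42 mm in cross-section, from z = 0 to the seat underside, each flush with a corner of the seat. Four stretchers, 42 mm wide and 25 mm tall, connect adjacent legs with their undersides at z = 87 mm, each running between the inner faces of the legs it joins and aligned with the legs' outer faces on the other axis.

B is a picture frame with a 170×264 mm rectangular opening (x by z) and a uniform 61 mm border on every side. Frame depth is 19 mm along y. It is built from two vertical stiles running the full outside height and two horizontal rails spanning the gap between the stiles.

The picture frame is on top of the stool, centred.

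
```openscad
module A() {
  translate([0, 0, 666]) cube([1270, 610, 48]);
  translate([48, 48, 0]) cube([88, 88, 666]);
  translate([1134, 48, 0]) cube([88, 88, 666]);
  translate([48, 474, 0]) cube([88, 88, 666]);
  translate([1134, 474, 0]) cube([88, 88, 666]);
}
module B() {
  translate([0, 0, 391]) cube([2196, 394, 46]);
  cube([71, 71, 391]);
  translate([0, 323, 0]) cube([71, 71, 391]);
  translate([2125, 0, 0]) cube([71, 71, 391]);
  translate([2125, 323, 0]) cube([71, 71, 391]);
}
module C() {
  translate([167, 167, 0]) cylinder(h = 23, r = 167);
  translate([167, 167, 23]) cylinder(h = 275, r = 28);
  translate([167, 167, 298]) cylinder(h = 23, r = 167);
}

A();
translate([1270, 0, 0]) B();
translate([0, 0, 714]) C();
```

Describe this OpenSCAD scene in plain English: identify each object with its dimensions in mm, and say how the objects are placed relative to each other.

A is a table: top 1270 mm (x) × 610 mm (y), 48 mm thick, upper face at z = 714 mm, on four 88×88 mm square legs, each inset 48 mm from the nearest pair of top edges, running from z = 0 to the bottom of the top.

B is a bench: a 2196×394 mm seat slab, 46 mm thick, top at z = 437 mm, on four 71×71 mm square legs flush with the seat corners and standing on z = 0.

C is a spool: two coaxial disc flanges of radius 167 mm and thickness 23 mm, joined by a core cylinder of radius 28 mm and height 275 mm. The lower flange rests on z = 0 and the three cylinders share a vertical axis.

The bench is against the table's +x side, with their −y faces flush. The spool is on top of the table.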